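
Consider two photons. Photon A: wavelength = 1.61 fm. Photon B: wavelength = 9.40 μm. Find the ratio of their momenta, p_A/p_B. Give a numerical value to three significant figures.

p_A = 4.116e-19 kg·m/s (from wavelength = 1.61 fm, via p = h/λ).
p_B = 7.049e-29 kg·m/s (from wavelength = 9.40 μm, via p = h/λ).
Ratio = 4.116e-19 / 7.049e-29 = 5.84e9.

5.84e9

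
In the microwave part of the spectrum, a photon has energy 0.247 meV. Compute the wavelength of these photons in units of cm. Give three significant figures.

0.502 cm

Take h = 6.62607015 × 10^-34 J·s, c = 2.99792458 × 10^8 m/s, 1 eV = 1.602176634 × 10^-19 J.
In SI units: E = 0.247 meV = 3.9574 × 10^-23 J.
Since λ = hc/E for a photon, λ = 0.005020 m.
Converting to cm: λ = 0.5020 cm ≈ 0.502 cm.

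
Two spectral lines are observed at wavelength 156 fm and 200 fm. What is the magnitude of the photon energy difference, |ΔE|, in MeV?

1.75 MeV

Using E = hc/λ: E₁ = 1.273·10^-12 J, E₂ = 9.932·10^-13 J.
|ΔE| = |1.273·10^-12 − 9.932·10^-13| = 2.80·10^-13 J = 1.75 MeV.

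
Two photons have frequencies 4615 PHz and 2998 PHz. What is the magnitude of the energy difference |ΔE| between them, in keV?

Using E = hf: E₁ = 3.0579e-15 J, E₂ = 1.9865e-15 J.
|ΔE| = |3.0579e-15 − 1.9865e-15| = 1.07e-15 J = 6.69 keV.

6.69 keV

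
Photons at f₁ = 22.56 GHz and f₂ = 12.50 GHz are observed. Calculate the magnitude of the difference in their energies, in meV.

Using E = hf: E₁ = 1.4948e-23 J, E₂ = 8.2826e-24 J.
|ΔE| = |1.4948e-23 − 8.2826e-24| = 6.67e-24 J = 0.0416 meV.

0.0416 meV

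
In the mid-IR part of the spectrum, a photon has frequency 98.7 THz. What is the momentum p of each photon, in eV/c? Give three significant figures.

(h = 6.62607015e-34 J·s, c = 2.99792458e8 m/s, 1 eV = 1.602176634e-19 J.)
In SI units: f = 98.7 THz = 9.87e13 Hz.
For a photon p = hf/c, so p = 2.181e-28 kg·m/s.
Converting to eV/c: p = 0.4082 eV/c ≈ 0.408 eV/c.

0.408 eV/c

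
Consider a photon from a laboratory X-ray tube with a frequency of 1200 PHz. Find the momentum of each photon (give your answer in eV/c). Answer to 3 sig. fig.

4960 eV/c

First convert: f = 1200 PHz = 1.2 × 10^18 Hz.
Since p = hf/c for a photon, p = 2.652 × 10^-24 kg·m/s.
Converting to eV/c: p = 4963 eV/c ≈ 4960 eV/c.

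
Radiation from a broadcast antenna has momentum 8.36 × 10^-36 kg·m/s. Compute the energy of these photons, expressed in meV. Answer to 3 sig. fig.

1.56 × 10^-5 meV

Use c = 2.99792458 × 10^8 m/s, 1 eV = 1.602176634 × 10^-19 J.
Apply E = pc: E = 2.506 × 10^-27 J.
Converting to meV: E = 1.564 × 10^-5 meV ≈ 1.56 × 10^-5 meV.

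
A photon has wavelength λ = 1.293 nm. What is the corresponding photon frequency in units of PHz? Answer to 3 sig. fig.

232 PHz

First convert: λ = 1.293 nm = 1.293e-9 m.
Since f = c/λ for a photon, f = 2.319e17 Hz.
Converting to PHz: f = 231.9 PHz ≈ 232 PHz.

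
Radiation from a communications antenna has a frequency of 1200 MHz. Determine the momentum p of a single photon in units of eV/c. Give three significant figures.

(h = 6.62607015 × 10^-34 J·s, c = 2.99792458 × 10^8 m/s, 1 eV = 1.602176634 × 10^-19 J.)
Convert to SI: f = 1200 MHz = 1.2 × 10^9 Hz.
Apply p = hf/c: p = 2.652 × 10^-33 kg·m/s.
Converting to eV/c: p = 4.963 × 10^-6 eV/c ≈ 4.96 × 10^-6 eV/c.

4.96 × 10^-6 eV/c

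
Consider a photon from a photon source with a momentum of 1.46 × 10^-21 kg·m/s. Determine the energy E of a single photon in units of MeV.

2.73 MeV

Since E = pc for a photon, E = 4.377 × 10^-13 J.
Converting to MeV: E = 2.732 MeV ≈ 2.73 MeV.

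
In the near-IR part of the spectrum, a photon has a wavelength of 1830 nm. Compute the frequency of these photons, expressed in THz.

Take c = 2.99792458e8 m/s.
First convert: λ = 1830 nm = 1.83e-6 m.
For a photon f = c/λ, so f = 1.638e14 Hz.
Converting to THz: f = 163.8 THz ≈ 164 THz.

164 THz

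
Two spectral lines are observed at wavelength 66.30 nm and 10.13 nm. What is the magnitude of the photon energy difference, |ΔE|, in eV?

104 eV

Using E = hc/λ: E₁ = 2.9961e-18 J, E₂ = 1.9610e-17 J.
|ΔE| = |2.9961e-18 − 1.9610e-17| = 1.66e-17 J = 104 eV.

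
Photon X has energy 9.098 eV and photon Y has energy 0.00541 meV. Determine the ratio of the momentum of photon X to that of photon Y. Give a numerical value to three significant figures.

p_X = 4.862 × 10^-27 kg·m/s (from energy = 9.098 eV, via p = E/c).
p_Y = 2.891 × 10^-33 kg·m/s (from energy = 0.00541 meV, via p = E/c).
Ratio = 4.862 × 10^-27 / 2.891 × 10^-33 = 1.68 × 10^6.

1.68 × 10^6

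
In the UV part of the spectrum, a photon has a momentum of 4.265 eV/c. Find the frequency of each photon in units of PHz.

1.03 PHz

First convert: p = 4.265 eV/c = 2.2793 × 10^-27 kg·m/s.
For a photon f = pc/h, so f = 1.031 × 10^15 Hz.
Converting to PHz: f = 1.031 PHz ≈ 1.03 PHz.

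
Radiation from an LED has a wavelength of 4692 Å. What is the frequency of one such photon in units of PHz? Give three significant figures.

In SI units: λ = 4692 Å = 4.692 × 10^-7 m.
Since f = c/λ for a photon, f = 6.389 × 10^14 Hz.
Converting to PHz: f = 0.6389 PHz ≈ 0.639 PHz.

0.639 PHz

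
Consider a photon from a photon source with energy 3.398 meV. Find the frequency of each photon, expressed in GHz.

822 GHz

First convert: E = 3.398 meV = 5.4442 × 10^-22 J.
The photon relation is f = E/h, giving f = 8.216 × 10^11 Hz.
Converting to GHz: f = 821.6 GHz ≈ 822 GHz.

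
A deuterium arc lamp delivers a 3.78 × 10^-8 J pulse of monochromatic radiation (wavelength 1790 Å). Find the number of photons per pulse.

Per-photon energy: E = 1.110 × 10^-18 J (from wavelength = 1790 Å).
N = E_total / E_photon = 3.78 × 10^-8 J / 1.110 × 10^-18 J = 3.41 × 10^10.

3.41 × 10^10 photons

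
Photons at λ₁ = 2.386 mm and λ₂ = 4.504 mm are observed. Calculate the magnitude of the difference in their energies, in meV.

Using E = hc/λ: E₁ = 8.3254e-23 J, E₂ = 4.4104e-23 J.
|ΔE| = |8.3254e-23 − 4.4104e-23| = 3.92e-23 J = 0.244 meV.

0.244 meV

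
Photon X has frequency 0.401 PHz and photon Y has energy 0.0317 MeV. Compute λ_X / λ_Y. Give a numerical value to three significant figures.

1.91 × 10^4

λ_X = 7.476 × 10^-7 m (from frequency = 0.401 PHz, via λ = c/f).
λ_Y = 3.911 × 10^-11 m (from energy = 0.0317 MeV, via λ = hc/E).
Ratio = 7.476 × 10^-7 / 3.911 × 10^-11 = 1.91 × 10^4.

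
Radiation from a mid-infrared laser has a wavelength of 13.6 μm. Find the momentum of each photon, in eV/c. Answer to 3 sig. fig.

Take h = 6.62607015·10^-34 J·s, c = 2.99792458·10^8 m/s, 1 eV = 1.602176634·10^-19 J.
First convert: λ = 13.6 μm = 1.36·10^-5 m.
Apply p = h/λ: p = 4.872·10^-29 kg·m/s.
Converting to eV/c: p = 0.09116 eV/c ≈ 0.0912 eV/c.

0.0912 eV/c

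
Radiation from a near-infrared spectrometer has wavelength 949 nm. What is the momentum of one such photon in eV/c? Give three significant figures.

1.31 eV/c

Use h = 6.62607015e-34 J·s, c = 2.99792458e8 m/s, 1 eV = 1.602176634e-19 J.
First convert: λ = 949 nm = 9.49e-7 m.
The photon relation is p = h/λ, giving p = 6.982e-28 kg·m/s.
Converting to eV/c: p = 1.306 eV/c ≈ 1.31 eV/c.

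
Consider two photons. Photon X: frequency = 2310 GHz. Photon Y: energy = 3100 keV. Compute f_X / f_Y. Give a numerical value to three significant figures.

f_X = 2.310·10^12 Hz (from frequency = 2310 GHz, via f given directly).
f_Y = 7.496·10^20 Hz (from energy = 3100 keV, via f = E/h).
Ratio = 2.310·10^12 / 7.496·10^20 = 3.08·10^-9.

3.08·10^-9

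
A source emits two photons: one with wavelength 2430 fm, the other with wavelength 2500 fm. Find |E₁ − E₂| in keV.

14.3 keV

Using E = hc/λ: E₁ = 8.175 × 10^-14 J, E₂ = 7.946 × 10^-14 J.
|ΔE| = |8.175 × 10^-14 − 7.946 × 10^-14| = 2.29 × 10^-15 J = 14.3 keV.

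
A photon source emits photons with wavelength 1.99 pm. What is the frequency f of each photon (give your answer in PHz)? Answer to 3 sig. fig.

1.51e5 PHz

Take c = 2.99792458e8 m/s.
Convert to SI: λ = 1.99 pm = 1.99e-12 m.
The photon relation is f = c/λ, giving f = 1.506e20 Hz.
Converting to PHz: f = 150600 PHz ≈ 1.51e5 PHz.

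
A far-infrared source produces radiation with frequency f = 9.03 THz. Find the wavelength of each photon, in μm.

33.2 μm

Use c = 2.99792458e8 m/s.
In SI units: f = 9.03 THz = 9.03e12 Hz.
The photon relation is λ = c/f, giving λ = 3.320e-5 m.
Converting to μm: λ = 33.20 μm ≈ 33.2 μm.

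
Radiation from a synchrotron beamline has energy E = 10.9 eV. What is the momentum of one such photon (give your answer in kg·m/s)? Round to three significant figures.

5.83e-27 kg·m/s

Convert to SI: E = 10.9 eV = 1.7464e-18 J.
Since p = E/c for a photon, p = 5.825e-27 kg·m/s.
So p ≈ 5.83e-27 kg·m/s.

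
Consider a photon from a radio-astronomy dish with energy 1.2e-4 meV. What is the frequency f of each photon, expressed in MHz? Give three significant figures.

Take h = 6.62607015e-34 J·s, 1 eV = 1.602176634e-19 J.
First convert: E = 1.2e-4 meV = 1.9226e-26 J.
For a photon f = E/h, so f = 2.902e7 Hz.
Converting to MHz: f = 29.02 MHz ≈ 29.0 MHz.

29.0 MHz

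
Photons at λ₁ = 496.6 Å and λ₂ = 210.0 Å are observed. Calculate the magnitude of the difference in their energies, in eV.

34.1 eV

Using E = hc/λ: E₁ = 4.0001 × 10^-18 J, E₂ = 9.4593 × 10^-18 J.
|ΔE| = |4.0001 × 10^-18 − 9.4593 × 10^-18| = 5.46 × 10^-18 J = 34.1 eV.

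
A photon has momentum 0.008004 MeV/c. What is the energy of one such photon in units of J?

1.28 × 10^-15 J

In SI units: p = 0.008004 MeV/c = 4.2776 × 10^-24 kg·m/s.
Apply E = pc: E = 1.282 × 10^-15 J.
So E ≈ 1.28 × 10^-15 J.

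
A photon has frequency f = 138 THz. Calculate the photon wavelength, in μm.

2.17 μm

Take c = 2.99792458e8 m/s.
Convert to SI: f = 138 THz = 1.38e14 Hz.
Since λ = c/f for a photon, λ = 2.172e-6 m.
Converting to μm: λ = 2.172 μm ≈ 2.17 μm.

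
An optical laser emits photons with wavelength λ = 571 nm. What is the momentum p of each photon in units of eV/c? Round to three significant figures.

First convert: λ = 571 nm = 5.71e-7 m.
For a photon p = h/λ, so p = 1.160e-27 kg·m/s.
Converting to eV/c: p = 2.171 eV/c ≈ 2.17 eV/c.

2.17 eV/c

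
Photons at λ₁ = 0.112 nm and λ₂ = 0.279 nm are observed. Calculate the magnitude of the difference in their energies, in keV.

Using E = hc/λ: E₁ = 1.774e-15 J, E₂ = 7.120e-16 J.
|ΔE| = |1.774e-15 − 7.120e-16| = 1.06e-15 J = 6.63 keV.

6.63 keV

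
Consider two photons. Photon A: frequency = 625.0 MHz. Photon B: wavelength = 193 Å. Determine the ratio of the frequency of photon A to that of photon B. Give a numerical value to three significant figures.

4.02e-8

f_A = 6.250e8 Hz (from frequency = 625.0 MHz, via f given directly).
f_B = 1.553e16 Hz (from wavelength = 193 Å, via f = c/λ).
Ratio = 6.250e8 / 1.553e16 = 4.02e-8.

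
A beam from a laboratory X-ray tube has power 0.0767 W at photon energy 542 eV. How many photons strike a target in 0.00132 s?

1.17 × 10^12 photons

Total energy: E_total = P·t = 0.0767 × 0.00132 = 1.012 × 10^-4 J.
Per-photon energy: E = 8.684 × 10^-17 J.
N = E_total / E_photon = 1.17 × 10^12.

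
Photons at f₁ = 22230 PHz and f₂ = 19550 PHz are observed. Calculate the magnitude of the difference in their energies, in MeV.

0.0111 MeV

Using E = hf: E₁ = 1.4730e-14 J, E₂ = 1.2954e-14 J.
|ΔE| = |1.4730e-14 − 1.2954e-14| = 1.78e-15 J = 0.0111 MeV.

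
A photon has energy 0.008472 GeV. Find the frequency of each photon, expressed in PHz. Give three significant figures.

First convert: E = 0.008472 GeV = 1.3574 × 10^-12 J.
For a photon f = E/h, so f = 2.049 × 10^21 Hz.
Converting to PHz: f = 2.049 × 10^6 PHz ≈ 2.05 × 10^6 PHz.

2.05 × 10^6 PHz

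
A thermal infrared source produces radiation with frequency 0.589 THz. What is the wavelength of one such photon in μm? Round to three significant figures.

509 μm

First convert: f = 0.589 THz = 5.89e11 Hz.
Apply λ = c/f: λ = 5.090e-4 m.
Converting to μm: λ = 509.0 μm ≈ 509 μm.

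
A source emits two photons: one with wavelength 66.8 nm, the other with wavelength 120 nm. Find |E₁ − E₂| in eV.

8.23 eV

Using E = hc/λ: E₁ = 2.974 × 10^-18 J, E₂ = 1.655 × 10^-18 J.
|ΔE| = |2.974 × 10^-18 − 1.655 × 10^-18| = 1.32 × 10^-18 J = 8.23 eV.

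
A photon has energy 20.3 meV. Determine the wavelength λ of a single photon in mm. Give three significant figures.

(h = 6.62607015e-34 J·s, c = 2.99792458e8 m/s, 1 eV = 1.602176634e-19 J.)
Convert to SI: E = 20.3 meV = 3.2524e-21 J.
The photon relation is λ = hc/E, giving λ = 6.108e-5 m.
Converting to mm: λ = 0.06108 mm ≈ 0.0611 mm.

0.0611 mm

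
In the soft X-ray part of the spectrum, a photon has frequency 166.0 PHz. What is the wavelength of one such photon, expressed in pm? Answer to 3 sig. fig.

Use c = 2.99792458e8 m/s.
Convert to SI: f = 166.0 PHz = 1.660e17 Hz.
For a photon λ = c/f, so λ = 1.806e-9 m.
Converting to pm: λ = 1806 pm ≈ 1810 pm.

1810 pm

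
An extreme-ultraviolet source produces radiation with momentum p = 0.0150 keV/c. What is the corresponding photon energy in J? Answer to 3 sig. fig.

In SI units: p = 0.0150 keV/c = 8.0164 × 10^-27 kg·m/s.
For a photon E = pc, so E = 2.403 × 10^-18 J.
So E ≈ 2.40 × 10^-18 J.

2.40 × 10^-18 J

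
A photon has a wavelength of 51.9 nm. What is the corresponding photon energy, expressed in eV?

(h = 6.62607015e-34 J·s, c = 2.99792458e8 m/s, 1 eV = 1.602176634e-19 J.)
Convert to SI: λ = 51.9 nm = 5.19e-8 m.
Since E = hc/λ for a photon, E = 3.827e-18 J.
Converting to eV: E = 23.89 eV ≈ 23.9 eV.

23.9 eV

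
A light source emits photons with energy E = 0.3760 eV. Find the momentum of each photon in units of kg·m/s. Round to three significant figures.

2.01 × 10^-28 kg·m/s

Take c = 2.99792458 × 10^8 m/s, 1 eV = 1.602176634 × 10^-19 J.
Convert to SI: E = 0.3760 eV = 6.0242 × 10^-20 J.
The photon relation is p = E/c, giving p = 2.009 × 10^-28 kg·m/s.
So p ≈ 2.01 × 10^-28 kg·m/s.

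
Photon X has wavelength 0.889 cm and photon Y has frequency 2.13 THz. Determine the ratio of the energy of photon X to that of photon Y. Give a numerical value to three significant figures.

0.0158

E_X = 2.234 × 10^-23 J (from wavelength = 0.889 cm, via E = hc/λ).
E_Y = 1.411 × 10^-21 J (from frequency = 2.13 THz, via E = hf).
Ratio = 2.234 × 10^-23 / 1.411 × 10^-21 = 0.0158.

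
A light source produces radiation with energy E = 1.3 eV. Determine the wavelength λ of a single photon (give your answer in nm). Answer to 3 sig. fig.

954 nm

Use h = 6.62607015e-34 J·s, c = 2.99792458e8 m/s, 1 eV = 1.602176634e-19 J.
Convert to SI: E = 1.3 eV = 2.0828e-19 J.
Since λ = hc/E for a photon, λ = 9.537e-7 m.
Converting to nm: λ = 953.7 nm ≈ 954 nm.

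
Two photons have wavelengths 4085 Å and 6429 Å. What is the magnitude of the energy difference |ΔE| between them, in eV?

Using E = hc/λ: E₁ = 4.8628e-19 J, E₂ = 3.0898e-19 J.
|ΔE| = |4.8628e-19 − 3.0898e-19| = 1.77e-19 J = 1.11 eV.

1.11 eV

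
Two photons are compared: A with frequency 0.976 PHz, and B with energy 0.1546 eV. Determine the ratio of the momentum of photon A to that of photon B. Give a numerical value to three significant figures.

p_A = 2.157e-27 kg·m/s (from frequency = 0.976 PHz, via p = hf/c).
p_B = 8.262e-29 kg·m/s (from energy = 0.1546 eV, via p = E/c).
Ratio = 2.157e-27 / 8.262e-29 = 26.1.

26.1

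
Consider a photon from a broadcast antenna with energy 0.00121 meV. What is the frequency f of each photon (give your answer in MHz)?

293 MHz

First convert: E = 0.00121 meV = 1.9386e-25 J.
Apply f = E/h: f = 2.926e8 Hz.
Converting to MHz: f = 292.6 MHz ≈ 293 MHz.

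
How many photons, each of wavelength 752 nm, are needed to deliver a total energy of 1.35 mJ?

Per-photon energy: E = 2.642 × 10^-19 J (from wavelength = 752 nm).
N = E_total / E_photon = 0.00135 J / 2.642 × 10^-19 J = 5.11 × 10^15.

5.11 × 10^15 photons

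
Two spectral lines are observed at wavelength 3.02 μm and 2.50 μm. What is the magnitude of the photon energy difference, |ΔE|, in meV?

Using E = hc/λ: E₁ = 6.578 × 10^-20 J, E₂ = 7.946 × 10^-20 J.
|ΔE| = |6.578 × 10^-20 − 7.946 × 10^-20| = 1.37 × 10^-20 J = 85.4 meV.

85.4 meV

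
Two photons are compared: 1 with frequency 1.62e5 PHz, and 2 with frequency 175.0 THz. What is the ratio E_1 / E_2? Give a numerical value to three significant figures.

E_1 = 1.073e-13 J (from frequency = 1.62e5 PHz, via E = hf).
E_2 = 1.160e-19 J (from frequency = 175.0 THz, via E = hf).
Ratio = 1.073e-13 / 1.160e-19 = 9.26e5.

9.26e5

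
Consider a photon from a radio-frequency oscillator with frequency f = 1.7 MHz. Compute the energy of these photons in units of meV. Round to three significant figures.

7.03e-6 meV

Use h = 6.62607015e-34 J·s, 1 eV = 1.602176634e-19 J.
Convert to SI: f = 1.7 MHz = 1.7e6 Hz.
For a photon E = hf, so E = 1.126e-27 J.
Converting to meV: E = 7.031e-6 meV ≈ 7.03e-6 meV.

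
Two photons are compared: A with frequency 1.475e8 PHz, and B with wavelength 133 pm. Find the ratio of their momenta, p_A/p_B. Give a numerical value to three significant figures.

6.54e4

p_A = 3.260e-19 kg·m/s (from frequency = 1.475e8 PHz, via p = hf/c).
p_B = 4.982e-24 kg·m/s (from wavelength = 133 pm, via p = h/λ).
Ratio = 3.260e-19 / 4.982e-24 = 6.54e4.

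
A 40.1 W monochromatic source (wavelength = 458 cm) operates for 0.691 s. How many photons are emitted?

6.39 × 10^26 photons

Total energy: E_total = P·t = 40.1 × 0.691 = 27.71 J.
Per-photon energy: E = 4.337 × 10^-26 J.
N = E_total / E_photon = 6.39 × 10^26.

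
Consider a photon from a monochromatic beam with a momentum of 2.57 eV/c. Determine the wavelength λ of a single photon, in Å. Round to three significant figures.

4820 Å

Convert to SI: p = 2.57 eV/c = 1.3735·10^-27 kg·m/s.
Apply λ = h/p: λ = 4.824·10^-7 m.
Converting to Å: λ = 4824 Å ≈ 4820 Å.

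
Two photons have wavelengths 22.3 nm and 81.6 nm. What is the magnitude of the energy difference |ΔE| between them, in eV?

Using E = hc/λ: E₁ = 8.908 × 10^-18 J, E₂ = 2.434 × 10^-18 J.
|ΔE| = |8.908 × 10^-18 − 2.434 × 10^-18| = 6.47 × 10^-18 J = 40.4 eV.

40.4 eV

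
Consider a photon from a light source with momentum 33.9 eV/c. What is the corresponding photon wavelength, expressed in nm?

36.6 nm

In SI units: p = 33.9 eV/c = 1.8117e-26 kg·m/s.
For a photon λ = h/p, so λ = 3.657e-8 m.
Converting to nm: λ = 36.57 nm ≈ 36.6 nm.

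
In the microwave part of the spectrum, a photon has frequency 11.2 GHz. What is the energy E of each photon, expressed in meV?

Convert to SI: f = 11.2 GHz = 1.12e10 Hz.
Apply E = hf: E = 7.421e-24 J.
Converting to meV: E = 0.04632 meV ≈ 0.0463 meV.

0.0463 meV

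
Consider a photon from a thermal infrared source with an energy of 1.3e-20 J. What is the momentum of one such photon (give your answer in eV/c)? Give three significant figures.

For a photon p = E/c, so p = 4.336e-29 kg·m/s.
Converting to eV/c: p = 0.08114 eV/c ≈ 0.0811 eV/c.

0.0811 eV/c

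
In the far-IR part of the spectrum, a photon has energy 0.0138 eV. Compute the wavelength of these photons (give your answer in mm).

0.0898 mm

(h = 6.62607015·10^-34 J·s, c = 2.99792458·10^8 m/s, 1 eV = 1.602176634·10^-19 J.)
In SI units: E = 0.0138 eV = 2.2110·10^-21 J.
The photon relation is λ = hc/E, giving λ = 8.984·10^-5 m.
Converting to mm: λ = 0.08984 mm ≈ 0.0898 mm.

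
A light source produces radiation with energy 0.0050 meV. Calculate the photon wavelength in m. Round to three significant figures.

Take h = 6.62607015·10^-34 J·s, c = 2.99792458·10^8 m/s, 1 eV = 1.602176634·10^-19 J.
Convert to SI: E = 0.0050 meV = 8.0109·10^-25 J.
For a photon λ = hc/E, so λ = 0.2480 m.
So λ ≈ 0.248 m.

0.248 m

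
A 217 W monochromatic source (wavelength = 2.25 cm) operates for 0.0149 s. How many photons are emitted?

Total energy: E_total = P·t = 217 × 0.0149 = 3.233 J.
Per-photon energy: E = 8.829e-24 J.
N = E_total / E_photon = 3.66e23.

3.66e23 photons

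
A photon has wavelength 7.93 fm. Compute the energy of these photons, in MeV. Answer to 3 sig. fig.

156 MeV

Take h = 6.62607015·10^-34 J·s, c = 2.99792458·10^8 m/s, 1 eV = 1.602176634·10^-19 J.
Convert to SI: λ = 7.93 fm = 7.93·10^-15 m.
Since E = hc/λ for a photon, E = 2.505·10^-11 J.
Converting to MeV: E = 156.3 MeV ≈ 156 MeV.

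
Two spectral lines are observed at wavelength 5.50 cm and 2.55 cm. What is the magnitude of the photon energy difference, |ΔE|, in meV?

0.0261 meV

Using E = hc/λ: E₁ = 3.612·10^-24 J, E₂ = 7.790·10^-24 J.
|ΔE| = |3.612·10^-24 − 7.790·10^-24| = 4.18·10^-24 J = 0.0261 meV.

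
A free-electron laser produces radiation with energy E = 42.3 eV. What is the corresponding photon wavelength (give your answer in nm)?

29.3 nm

Take h = 6.62607015 × 10^-34 J·s, c = 2.99792458 × 10^8 m/s, 1 eV = 1.602176634 × 10^-19 J.
Convert to SI: E = 42.3 eV = 6.7772 × 10^-18 J.
Apply λ = hc/E: λ = 2.931 × 10^-8 m.
Converting to nm: λ = 29.31 nm ≈ 29.3 nm.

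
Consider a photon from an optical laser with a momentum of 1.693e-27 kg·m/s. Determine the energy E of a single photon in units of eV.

Apply E = pc: E = 5.075e-19 J.
Converting to eV: E = 3.168 eV ≈ 3.17 eV.

3.17 eV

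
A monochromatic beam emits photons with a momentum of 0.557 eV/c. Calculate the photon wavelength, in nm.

2230 nm

Take h = 6.62607015·10^-34 J·s, c = 2.99792458·10^8 m/s, 1 eV = 1.602176634·10^-19 J.
In SI units: p = 0.557 eV/c = 2.9768·10^-28 kg·m/s.
The photon relation is λ = h/p, giving λ = 2.226·10^-6 m.
Converting to nm: λ = 2226 nm ≈ 2230 nm.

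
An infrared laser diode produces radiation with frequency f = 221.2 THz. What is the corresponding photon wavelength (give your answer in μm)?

1.36 μm

In SI units: f = 221.2 THz = 2.212e14 Hz.
The photon relation is λ = c/f, giving λ = 1.355e-6 m.
Converting to μm: λ = 1.355 μm ≈ 1.36 μm.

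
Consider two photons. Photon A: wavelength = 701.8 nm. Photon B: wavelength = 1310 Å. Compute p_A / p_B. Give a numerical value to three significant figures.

0.187

p_A = 9.442 × 10^-28 kg·m/s (from wavelength = 701.8 nm, via p = h/λ).
p_B = 5.058 × 10^-27 kg·m/s (from wavelength = 1310 Å, via p = h/λ).
Ratio = 9.442 × 10^-28 / 5.058 × 10^-27 = 0.187.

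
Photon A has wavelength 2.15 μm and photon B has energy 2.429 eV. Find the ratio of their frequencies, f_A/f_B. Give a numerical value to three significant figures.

0.237

f_A = 1.394·10^14 Hz (from wavelength = 2.15 μm, via f = c/λ).
f_B = 5.873·10^14 Hz (from energy = 2.429 eV, via f = E/h).
Ratio = 1.394·10^14 / 5.873·10^14 = 0.237.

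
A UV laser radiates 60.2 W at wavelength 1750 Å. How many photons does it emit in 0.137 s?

Total energy: E_total = P·t = 60.2 × 0.137 = 8.247 J.
Per-photon energy: E = 1.135e-18 J.
N = E_total / E_photon = 7.27e18.

7.27e18 photons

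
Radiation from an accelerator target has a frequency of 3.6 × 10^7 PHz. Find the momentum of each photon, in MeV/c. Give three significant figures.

149 MeV/c

First convert: f = 3.6 × 10^7 PHz = 3.6 × 10^22 Hz.
The photon relation is p = hf/c, giving p = 7.957 × 10^-20 kg·m/s.
Converting to MeV/c: p = 148.9 MeV/c ≈ 149 MeV/c.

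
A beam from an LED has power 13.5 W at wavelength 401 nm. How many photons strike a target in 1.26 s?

Total energy: E_total = P·t = 13.5 × 1.26 = 17.01 J.
Per-photon energy: E = 4.954 × 10^-19 J.
N = E_total / E_photon = 3.43 × 10^19.

3.43 × 10^19 photons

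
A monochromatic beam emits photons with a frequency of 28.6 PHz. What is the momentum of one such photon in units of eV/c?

118 eV/c

Take h = 6.62607015 × 10^-34 J·s, c = 2.99792458 × 10^8 m/s, 1 eV = 1.602176634 × 10^-19 J.
Convert to SI: f = 28.6 PHz = 2.86 × 10^16 Hz.
Since p = hf/c for a photon, p = 6.321 × 10^-26 kg·m/s.
Converting to eV/c: p = 118.3 eV/c ≈ 118 eV/c.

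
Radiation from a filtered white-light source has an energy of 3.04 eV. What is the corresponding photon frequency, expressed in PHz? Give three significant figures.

0.735 PHz

Take h = 6.62607015 × 10^-34 J·s, 1 eV = 1.602176634 × 10^-19 J.
Convert to SI: E = 3.04 eV = 4.8706 × 10^-19 J.
Apply f = E/h: f = 7.351 × 10^14 Hz.
Converting to PHz: f = 0.7351 PHz ≈ 0.735 PHz.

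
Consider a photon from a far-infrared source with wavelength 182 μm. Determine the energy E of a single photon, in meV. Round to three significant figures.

Take h = 6.62607015 × 10^-34 J·s, c = 2.99792458 × 10^8 m/s, 1 eV = 1.602176634 × 10^-19 J.
First convert: λ = 182 μm = 1.82 × 10^-4 m.
The photon relation is E = hc/λ, giving E = 1.091 × 10^-21 J.
Converting to meV: E = 6.812 meV ≈ 6.81 meV.

6.81 meV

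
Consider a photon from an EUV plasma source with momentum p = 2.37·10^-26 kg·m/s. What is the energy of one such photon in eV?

Apply E = pc: E = 7.105·10^-18 J.
Converting to eV: E = 44.35 eV ≈ 44.3 eV.

44.3 eV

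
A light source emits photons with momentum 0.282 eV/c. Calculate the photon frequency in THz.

Use h = 6.62607015e-34 J·s, c = 2.99792458e8 m/s, 1 eV = 1.602176634e-19 J.
First convert: p = 0.282 eV/c = 1.5071e-28 kg·m/s.
For a photon f = pc/h, so f = 6.819e13 Hz.
Converting to THz: f = 68.19 THz ≈ 68.2 THz.

68.2 THz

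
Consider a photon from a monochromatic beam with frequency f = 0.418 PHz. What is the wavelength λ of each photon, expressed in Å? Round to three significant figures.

7170 Å

Take c = 2.99792458e8 m/s.
Convert to SI: f = 0.418 PHz = 4.18e14 Hz.
Since λ = c/f for a photon, λ = 7.172e-7 m.
Converting to Å: λ = 7172 Å ≈ 7170 Å.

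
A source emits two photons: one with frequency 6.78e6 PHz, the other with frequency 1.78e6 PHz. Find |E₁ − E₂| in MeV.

Using E = hf: E₁ = 4.492e-12 J, E₂ = 1.179e-12 J.
|ΔE| = |4.492e-12 − 1.179e-12| = 3.31e-12 J = 20.7 MeV.

20.7 MeV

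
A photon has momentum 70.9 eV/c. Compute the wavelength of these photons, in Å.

In SI units: p = 70.9 eV/c = 3.7891·10^-26 kg·m/s.
Apply λ = h/p: λ = 1.749·10^-8 m.
Converting to Å: λ = 174.9 Å ≈ 175 Å.

175 Å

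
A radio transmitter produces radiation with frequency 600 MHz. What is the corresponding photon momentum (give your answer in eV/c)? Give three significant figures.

First convert: f = 600 MHz = 6.0e8 Hz.
For a photon p = hf/c, so p = 1.326e-33 kg·m/s.
Converting to eV/c: p = 2.481e-6 eV/c ≈ 2.48e-6 eV/c.

2.48e-6 eV/c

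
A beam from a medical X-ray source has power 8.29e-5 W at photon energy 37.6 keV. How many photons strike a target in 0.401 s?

Total energy: E_total = P·t = 8.29e-5 × 0.401 = 3.324e-5 J.
Per-photon energy: E = 6.024e-15 J.
N = E_total / E_photon = 5.52e9.

5.52e9 photons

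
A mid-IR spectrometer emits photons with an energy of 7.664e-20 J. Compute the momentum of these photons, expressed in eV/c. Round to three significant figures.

0.478 eV/c

Use c = 2.99792458e8 m/s, 1 eV = 1.602176634e-19 J.
Since p = E/c for a photon, p = 2.556e-28 kg·m/s.
Converting to eV/c: p = 0.4783 eV/c ≈ 0.478 eV/c.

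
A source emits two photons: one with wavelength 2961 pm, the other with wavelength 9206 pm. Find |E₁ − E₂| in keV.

Using E = hc/λ: E₁ = 6.7087 × 10^-17 J, E₂ = 2.1578 × 10^-17 J.
|ΔE| = |6.7087 × 10^-17 − 2.1578 × 10^-17| = 4.55 × 10^-17 J = 0.284 keV.

0.284 keV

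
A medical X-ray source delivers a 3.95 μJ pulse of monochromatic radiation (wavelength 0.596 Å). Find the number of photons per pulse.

Per-photon energy: E = 3.333 × 10^-15 J (from wavelength = 0.596 Å).
N = E_total / E_photon = 3.95 × 10^-6 J / 3.333 × 10^-15 J = 1.19 × 10^9.

1.19 × 10^9 photons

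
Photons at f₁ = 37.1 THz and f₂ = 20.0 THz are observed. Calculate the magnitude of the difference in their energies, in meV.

Using E = hf: E₁ = 2.458e-20 J, E₂ = 1.325e-20 J.
|ΔE| = |2.458e-20 − 1.325e-20| = 1.13e-20 J = 70.7 meV.

70.7 meV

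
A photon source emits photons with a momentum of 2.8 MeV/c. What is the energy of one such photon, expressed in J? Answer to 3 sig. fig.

4.49e-13 J

Convert to SI: p = 2.8 MeV/c = 1.4964e-21 kg·m/s.
Apply E = pc: E = 4.486e-13 J.
So E ≈ 4.49e-13 J.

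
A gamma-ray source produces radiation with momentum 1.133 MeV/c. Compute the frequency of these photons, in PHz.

Convert to SI: p = 1.133 MeV/c = 6.0551e-22 kg·m/s.
Since f = pc/h for a photon, f = 2.740e20 Hz.
Converting to PHz: f = 274000 PHz ≈ 2.74e5 PHz.

2.74e5 PHz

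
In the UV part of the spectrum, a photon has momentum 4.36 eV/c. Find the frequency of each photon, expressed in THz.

First convert: p = 4.36 eV/c = 2.3301 × 10^-27 kg·m/s.
For a photon f = pc/h, so f = 1.054 × 10^15 Hz.
Converting to THz: f = 1054 THz ≈ 1050 THz.

1050 THz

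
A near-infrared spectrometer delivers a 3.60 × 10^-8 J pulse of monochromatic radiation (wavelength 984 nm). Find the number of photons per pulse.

Per-photon energy: E = 2.019 × 10^-19 J (from wavelength = 984 nm).
N = E_total / E_photon = 3.60 × 10^-8 J / 2.019 × 10^-19 J = 1.78 × 10^11.

1.78 × 10^11 photons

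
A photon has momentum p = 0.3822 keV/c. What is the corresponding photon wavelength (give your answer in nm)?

3.24 nm

Use h = 6.62607015 × 10^-34 J·s, c = 2.99792458 × 10^8 m/s, 1 eV = 1.602176634 × 10^-19 J.
First convert: p = 0.3822 keV/c = 2.0426 × 10^-25 kg·m/s.
Since λ = h/p for a photon, λ = 3.244 × 10^-9 m.
Converting to nm: λ = 3.244 nm ≈ 3.24 nm.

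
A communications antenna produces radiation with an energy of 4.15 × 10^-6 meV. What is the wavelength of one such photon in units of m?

First convert: E = 4.15 × 10^-6 meV = 6.6490 × 10^-28 J.
For a photon λ = hc/E, so λ = 298.8 m.
So λ ≈ 299 m.

299 m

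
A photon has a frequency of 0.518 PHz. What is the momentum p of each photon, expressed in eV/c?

2.14 eV/c

Use h = 6.62607015 × 10^-34 J·s, c = 2.99792458 × 10^8 m/s, 1 eV = 1.602176634 × 10^-19 J.
In SI units: f = 0.518 PHz = 5.18 × 10^14 Hz.
For a photon p = hf/c, so p = 1.145 × 10^-27 kg·m/s.
Converting to eV/c: p = 2.142 eV/c ≈ 2.14 eV/c.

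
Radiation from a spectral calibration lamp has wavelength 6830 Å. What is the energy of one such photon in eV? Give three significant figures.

Take h = 6.62607015e-34 J·s, c = 2.99792458e8 m/s, 1 eV = 1.602176634e-19 J.
First convert: λ = 6830 Å = 6.83e-7 m.
For a photon E = hc/λ, so E = 2.908e-19 J.
Converting to eV: E = 1.815 eV ≈ 1.82 eV.

1.82 eV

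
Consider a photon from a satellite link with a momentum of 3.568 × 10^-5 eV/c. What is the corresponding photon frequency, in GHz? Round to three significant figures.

Convert to SI: p = 3.568 × 10^-5 eV/c = 1.9068 × 10^-32 kg·m/s.
Apply f = pc/h: f = 8.627 × 10^9 Hz.
Converting to GHz: f = 8.627 GHz ≈ 8.63 GHz.

8.63 GHz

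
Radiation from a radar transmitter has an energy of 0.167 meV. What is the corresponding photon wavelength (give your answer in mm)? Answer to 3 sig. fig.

Take h = 6.62607015·10^-34 J·s, c = 2.99792458·10^8 m/s, 1 eV = 1.602176634·10^-19 J.
Convert to SI: E = 0.167 meV = 2.6756·10^-23 J.
The photon relation is λ = hc/E, giving λ = 0.007424 m.
Converting to mm: λ = 7.424 mm ≈ 7.42 mm.

7.42 mm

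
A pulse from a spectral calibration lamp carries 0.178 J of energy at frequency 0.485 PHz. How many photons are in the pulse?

5.54e17 photons

Per-photon energy: E = 3.214e-19 J (from frequency = 0.485 PHz).
N = E_total / E_photon = 0.178 J / 3.214e-19 J = 5.54e17.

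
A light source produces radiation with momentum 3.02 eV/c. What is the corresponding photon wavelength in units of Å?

4110 Å

Take h = 6.62607015e-34 J·s, c = 2.99792458e8 m/s, 1 eV = 1.602176634e-19 J.
In SI units: p = 3.02 eV/c = 1.6140e-27 kg·m/s.
Since λ = h/p for a photon, λ = 4.105e-7 m.
Converting to Å: λ = 4105 Å ≈ 4110 Å.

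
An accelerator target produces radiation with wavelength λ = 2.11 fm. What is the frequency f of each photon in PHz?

In SI units: λ = 2.11 fm = 2.11e-15 m.
Apply f = c/λ: f = 1.421e23 Hz.
Converting to PHz: f = 1.421e8 PHz ≈ 1.42e8 PHz.

1.42e8 PHz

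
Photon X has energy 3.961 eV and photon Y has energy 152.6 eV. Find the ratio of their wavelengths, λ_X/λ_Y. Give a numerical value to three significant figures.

λ_X = 3.130 × 10^-7 m (from energy = 3.961 eV, via λ = hc/E).
λ_Y = 8.125 × 10^-9 m (from energy = 152.6 eV, via λ = hc/E).
Ratio = 3.130 × 10^-7 / 8.125 × 10^-9 = 38.5.

38.5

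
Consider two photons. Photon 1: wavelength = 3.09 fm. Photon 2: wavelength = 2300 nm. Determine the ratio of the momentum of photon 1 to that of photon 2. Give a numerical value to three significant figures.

p_1 = 2.144e-19 kg·m/s (from wavelength = 3.09 fm, via p = h/λ).
p_2 = 2.881e-28 kg·m/s (from wavelength = 2300 nm, via p = h/λ).
Ratio = 2.144e-19 / 2.881e-28 = 7.44e8.

7.44e8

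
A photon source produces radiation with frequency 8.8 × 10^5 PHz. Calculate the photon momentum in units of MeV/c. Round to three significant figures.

3.64 MeV/c

Convert to SI: f = 8.8 × 10^5 PHz = 8.8 × 10^20 Hz.
Apply p = hf/c: p = 1.945 × 10^-21 kg·m/s.
Converting to MeV/c: p = 3.639 MeV/c ≈ 3.64 MeV/c.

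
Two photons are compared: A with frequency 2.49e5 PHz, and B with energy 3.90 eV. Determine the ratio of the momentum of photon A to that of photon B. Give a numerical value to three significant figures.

2.64e5

p_A = 5.503e-22 kg·m/s (from frequency = 2.49e5 PHz, via p = hf/c).
p_B = 2.084e-27 kg·m/s (from energy = 3.90 eV, via p = E/c).
Ratio = 5.503e-22 / 2.084e-27 = 2.64e5.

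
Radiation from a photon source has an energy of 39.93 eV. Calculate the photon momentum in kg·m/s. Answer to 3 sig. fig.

2.13e-26 kg·m/s

(c = 2.99792458e8 m/s, 1 eV = 1.602176634e-19 J.)
First convert: E = 39.93 eV = 6.3975e-18 J.
Since p = E/c for a photon, p = 2.134e-26 kg·m/s.
So p ≈ 2.13e-26 kg·m/s.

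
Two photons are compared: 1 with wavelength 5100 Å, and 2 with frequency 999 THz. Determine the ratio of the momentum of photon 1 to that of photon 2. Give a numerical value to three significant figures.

0.588

p_1 = 1.299e-27 kg·m/s (from wavelength = 5100 Å, via p = h/λ).
p_2 = 2.208e-27 kg·m/s (from frequency = 999 THz, via p = hf/c).
Ratio = 1.299e-27 / 2.208e-27 = 0.588.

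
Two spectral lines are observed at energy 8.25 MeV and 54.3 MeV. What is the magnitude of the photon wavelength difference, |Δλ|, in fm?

Using λ = hc/E: λ₁ = 1.503 × 10^-13 m, λ₂ = 2.283 × 10^-14 m.
|Δλ| = |1.503 × 10^-13 − 2.283 × 10^-14| = 1.27 × 10^-13 m = 127 fm.

127 fm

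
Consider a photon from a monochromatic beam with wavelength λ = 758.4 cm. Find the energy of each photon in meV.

First convert: λ = 758.4 cm = 7.584 m.
Apply E = hc/λ: E = 2.619 × 10^-26 J.
Converting to meV: E = 1.635 × 10^-4 meV ≈ 1.63 × 10^-4 meV.

1.63 × 10^-4 meV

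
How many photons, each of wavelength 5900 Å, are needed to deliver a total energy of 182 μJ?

5.41e14 photons

Per-photon energy: E = 3.367e-19 J (from wavelength = 5900 Å).
N = E_total / E_photon = 1.82e-4 J / 3.367e-19 J = 5.41e14.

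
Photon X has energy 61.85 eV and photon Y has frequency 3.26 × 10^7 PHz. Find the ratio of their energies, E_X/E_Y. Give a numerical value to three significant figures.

E_X = 9.909 × 10^-18 J (from energy = 61.85 eV, via E given directly).
E_Y = 2.160 × 10^-11 J (from frequency = 3.26 × 10^7 PHz, via E = hf).
Ratio = 9.909 × 10^-18 / 2.160 × 10^-11 = 4.59 × 10^-7.

4.59 × 10^-7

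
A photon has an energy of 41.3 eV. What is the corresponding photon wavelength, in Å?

First convert: E = 41.3 eV = 6.6170·10^-18 J.
Since λ = hc/E for a photon, λ = 3.002·10^-8 m.
Converting to Å: λ = 300.2 Å ≈ 300 Å.

300 Å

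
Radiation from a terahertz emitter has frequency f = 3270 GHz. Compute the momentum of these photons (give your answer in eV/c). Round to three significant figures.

Take h = 6.62607015 × 10^-34 J·s, c = 2.99792458 × 10^8 m/s, 1 eV = 1.602176634 × 10^-19 J.
Convert to SI: f = 3270 GHz = 3.27 × 10^12 Hz.
Since p = hf/c for a photon, p = 7.227 × 10^-30 kg·m/s.
Converting to eV/c: p = 0.01352 eV/c ≈ 0.0135 eV/c.

0.0135 eV/c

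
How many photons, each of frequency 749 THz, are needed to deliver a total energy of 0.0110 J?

Per-photon energy: E = 4.963e-19 J (from frequency = 749 THz).
N = E_total / E_photon = 0.0110 J / 4.963e-19 J = 2.22e16.

2.22e16 photons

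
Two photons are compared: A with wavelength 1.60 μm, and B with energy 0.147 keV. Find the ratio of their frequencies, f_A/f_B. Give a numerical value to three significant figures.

f_A = 1.874e14 Hz (from wavelength = 1.60 μm, via f = c/λ).
f_B = 3.554e16 Hz (from energy = 0.147 keV, via f = E/h).
Ratio = 1.874e14 / 3.554e16 = 5.27e-3.

5.27e-3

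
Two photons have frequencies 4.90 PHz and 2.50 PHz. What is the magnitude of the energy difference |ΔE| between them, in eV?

9.93 eV

Using E = hf: E₁ = 3.247e-18 J, E₂ = 1.657e-18 J.
|ΔE| = |3.247e-18 − 1.657e-18| = 1.59e-18 J = 9.93 eV.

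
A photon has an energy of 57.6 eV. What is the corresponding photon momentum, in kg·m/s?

3.08e-26 kg·m/s

Convert to SI: E = 57.6 eV = 9.2285e-18 J.
Apply p = E/c: p = 3.078e-26 kg·m/s.
So p ≈ 3.08e-26 kg·m/s.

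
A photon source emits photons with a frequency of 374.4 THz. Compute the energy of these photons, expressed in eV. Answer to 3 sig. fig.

1.55 eV

Use h = 6.62607015e-34 J·s, 1 eV = 1.602176634e-19 J.
Convert to SI: f = 374.4 THz = 3.744e14 Hz.
Since E = hf for a photon, E = 2.481e-19 J.
Converting to eV: E = 1.548 eV ≈ 1.55 eV.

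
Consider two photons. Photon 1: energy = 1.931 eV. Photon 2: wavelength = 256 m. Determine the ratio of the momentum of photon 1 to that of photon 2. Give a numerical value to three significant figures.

p_1 = 1.032 × 10^-27 kg·m/s (from energy = 1.931 eV, via p = E/c).
p_2 = 2.588 × 10^-36 kg·m/s (from wavelength = 256 m, via p = h/λ).
Ratio = 1.032 × 10^-27 / 2.588 × 10^-36 = 3.99 × 10^8.

3.99 × 10^8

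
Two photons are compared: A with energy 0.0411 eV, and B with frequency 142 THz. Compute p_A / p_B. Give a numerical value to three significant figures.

p_A = 2.197 × 10^-29 kg·m/s (from energy = 0.0411 eV, via p = E/c).
p_B = 3.139 × 10^-28 kg·m/s (from frequency = 142 THz, via p = hf/c).
Ratio = 2.197 × 10^-29 / 3.139 × 10^-28 = 0.0700.

0.0700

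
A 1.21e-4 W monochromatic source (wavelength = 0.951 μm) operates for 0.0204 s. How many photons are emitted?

1.18e13 photons

Total energy: E_total = P·t = 1.21e-4 × 0.0204 = 2.468e-6 J.
Per-photon energy: E = 2.089e-19 J.
N = E_total / E_photon = 1.18e13.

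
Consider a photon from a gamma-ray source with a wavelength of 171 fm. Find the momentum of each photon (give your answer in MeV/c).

7.25 MeV/c

Take h = 6.62607015·10^-34 J·s, c = 2.99792458·10^8 m/s, 1 eV = 1.602176634·10^-19 J.
Convert to SI: λ = 171 fm = 1.71·10^-13 m.
For a photon p = h/λ, so p = 3.875·10^-21 kg·m/s.
Converting to MeV/c: p = 7.251 MeV/c ≈ 7.25 MeV/c.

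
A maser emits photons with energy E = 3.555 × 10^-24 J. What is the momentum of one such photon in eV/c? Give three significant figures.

Since p = E/c for a photon, p = 1.186 × 10^-32 kg·m/s.
Converting to eV/c: p = 2.219 × 10^-5 eV/c ≈ 2.22 × 10^-5 eV/c.

2.22 × 10^-5 eV/c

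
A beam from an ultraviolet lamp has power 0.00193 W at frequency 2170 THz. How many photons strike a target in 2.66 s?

Total energy: E_total = P·t = 0.00193 × 2.66 = 0.005134 J.
Per-photon energy: E = 1.438e-18 J.
N = E_total / E_photon = 3.57e15.

3.57e15 photons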